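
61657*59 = 3637763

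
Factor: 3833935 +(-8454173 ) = -4620238 = - 2^1*7^1 * 330017^1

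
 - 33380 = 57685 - 91065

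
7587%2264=795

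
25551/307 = 83 + 70/307 =83.23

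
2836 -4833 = -1997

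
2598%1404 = 1194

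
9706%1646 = 1476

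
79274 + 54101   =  133375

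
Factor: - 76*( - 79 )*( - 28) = - 168112 = -2^4*7^1*19^1*79^1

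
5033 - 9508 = -4475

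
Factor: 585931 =31^1 * 41^1*461^1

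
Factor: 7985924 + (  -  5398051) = 2587873 = 29^1*89237^1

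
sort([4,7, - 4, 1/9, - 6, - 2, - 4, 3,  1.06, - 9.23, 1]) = [  -  9.23,  -  6, - 4, - 4,-2,1/9,  1,1.06,  3, 4, 7]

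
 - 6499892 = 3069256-9569148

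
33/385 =3/35  =  0.09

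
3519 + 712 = 4231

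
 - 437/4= - 437/4 =- 109.25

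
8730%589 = 484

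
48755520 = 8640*5643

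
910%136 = 94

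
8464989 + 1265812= 9730801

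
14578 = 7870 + 6708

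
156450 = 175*894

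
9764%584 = 420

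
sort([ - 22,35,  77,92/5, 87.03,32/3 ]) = [ - 22,32/3,92/5,35  ,  77,87.03] 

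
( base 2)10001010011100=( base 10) 8860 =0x229c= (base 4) 2022130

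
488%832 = 488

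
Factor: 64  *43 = 2752=2^6*43^1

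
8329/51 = 163+16/51 = 163.31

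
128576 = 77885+50691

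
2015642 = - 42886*( - 47)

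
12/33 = 4/11 = 0.36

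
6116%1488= 164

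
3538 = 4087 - 549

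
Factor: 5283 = 3^2*587^1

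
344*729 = 250776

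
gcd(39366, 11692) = 2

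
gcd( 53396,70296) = 4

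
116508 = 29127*4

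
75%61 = 14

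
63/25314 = 21/8438 = 0.00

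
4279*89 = 380831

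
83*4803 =398649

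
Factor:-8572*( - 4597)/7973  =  2^2*7^(  -  1)*17^( - 1)*67^(-1)*2143^1 * 4597^1 = 39405484/7973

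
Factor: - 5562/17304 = - 9/28 = -2^(-2)*3^2*7^( - 1)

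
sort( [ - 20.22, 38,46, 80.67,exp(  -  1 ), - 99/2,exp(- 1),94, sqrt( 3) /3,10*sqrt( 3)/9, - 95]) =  [ - 95, - 99/2, - 20.22, exp( - 1),exp(-1 ), sqrt( 3 ) /3, 10 *sqrt( 3 ) /9,  38,  46, 80.67, 94 ]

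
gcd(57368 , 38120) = 8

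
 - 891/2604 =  - 297/868 = - 0.34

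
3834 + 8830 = 12664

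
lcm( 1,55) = 55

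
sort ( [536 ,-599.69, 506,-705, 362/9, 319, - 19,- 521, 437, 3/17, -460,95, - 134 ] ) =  [-705, - 599.69, - 521,-460, - 134, - 19, 3/17,362/9, 95, 319,437,506, 536]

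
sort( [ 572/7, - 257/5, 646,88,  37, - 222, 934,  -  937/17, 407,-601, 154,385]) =[ - 601 , - 222,-937/17, - 257/5, 37,572/7, 88, 154, 385,407, 646,  934 ]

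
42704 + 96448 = 139152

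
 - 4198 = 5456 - 9654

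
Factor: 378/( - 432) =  - 7/8 = - 2^ ( - 3 )*7^1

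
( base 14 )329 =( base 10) 625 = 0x271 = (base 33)iv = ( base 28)m9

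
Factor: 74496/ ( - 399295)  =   -2^8*3^1*5^( - 1) * 13^( - 1 ) * 97^1*6143^( - 1 ) 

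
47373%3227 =2195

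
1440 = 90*16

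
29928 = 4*7482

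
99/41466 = 33/13822=0.00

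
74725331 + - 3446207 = 71279124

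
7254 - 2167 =5087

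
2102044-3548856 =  - 1446812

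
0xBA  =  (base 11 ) 15a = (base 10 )186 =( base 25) 7b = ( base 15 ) C6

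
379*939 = 355881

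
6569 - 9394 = - 2825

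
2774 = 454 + 2320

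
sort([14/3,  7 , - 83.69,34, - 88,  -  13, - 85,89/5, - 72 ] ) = [ - 88, - 85,-83.69, - 72, - 13, 14/3, 7,89/5, 34 ] 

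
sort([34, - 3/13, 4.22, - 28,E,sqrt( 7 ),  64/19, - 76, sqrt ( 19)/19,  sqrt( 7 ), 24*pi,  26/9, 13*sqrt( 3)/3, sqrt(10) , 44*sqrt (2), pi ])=[ - 76, - 28, - 3/13,sqrt ( 19) /19, sqrt ( 7 ),sqrt( 7) , E,  26/9, pi,sqrt( 10 ),64/19, 4.22, 13*sqrt( 3)/3,  34 , 44*sqrt( 2),24*pi]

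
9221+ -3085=6136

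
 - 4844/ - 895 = 4844/895 = 5.41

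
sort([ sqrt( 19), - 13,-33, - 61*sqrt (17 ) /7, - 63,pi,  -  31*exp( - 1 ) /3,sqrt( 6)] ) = [ - 63,-61*sqrt(17 ) /7, - 33, - 13,  -  31*exp( - 1) /3,sqrt(6),  pi,sqrt( 19) ]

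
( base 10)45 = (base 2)101101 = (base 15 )30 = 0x2d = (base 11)41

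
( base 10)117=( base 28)45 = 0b1110101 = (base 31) 3o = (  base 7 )225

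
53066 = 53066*1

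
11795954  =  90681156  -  78885202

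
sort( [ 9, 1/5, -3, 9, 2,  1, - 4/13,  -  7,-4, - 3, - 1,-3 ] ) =[ - 7, - 4,-3 , - 3 , - 3, - 1, - 4/13,1/5, 1,  2,9, 9]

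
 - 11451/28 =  - 11451/28 = - 408.96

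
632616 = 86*7356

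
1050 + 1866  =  2916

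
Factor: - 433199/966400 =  - 2^( - 8 )*5^( - 2 )* 13^1  *47^1 *151^ ( -1)*709^1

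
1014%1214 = 1014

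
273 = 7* 39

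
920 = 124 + 796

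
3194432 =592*5396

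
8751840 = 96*91165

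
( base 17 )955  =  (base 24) 4G3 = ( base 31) 2OP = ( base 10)2691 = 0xA83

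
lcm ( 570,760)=2280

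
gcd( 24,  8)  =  8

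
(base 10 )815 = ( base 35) NA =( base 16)32F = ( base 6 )3435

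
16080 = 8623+7457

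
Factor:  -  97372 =  -  2^2*11^1*2213^1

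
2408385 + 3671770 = 6080155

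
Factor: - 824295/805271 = -3^1*5^1*179^1*307^1 * 805271^ ( - 1) 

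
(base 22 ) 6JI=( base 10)3340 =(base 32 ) 38c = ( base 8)6414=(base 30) 3la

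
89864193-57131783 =32732410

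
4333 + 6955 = 11288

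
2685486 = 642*4183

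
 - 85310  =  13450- 98760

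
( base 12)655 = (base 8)1641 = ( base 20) 269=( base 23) 1h9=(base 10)929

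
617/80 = 617/80 = 7.71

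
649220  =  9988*65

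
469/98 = 67/14 = 4.79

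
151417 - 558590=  - 407173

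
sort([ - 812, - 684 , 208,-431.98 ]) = [ - 812 , - 684, - 431.98,208] 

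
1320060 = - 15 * ( - 88004 )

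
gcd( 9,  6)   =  3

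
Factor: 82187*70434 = 2^1*3^2*7^2 * 13^1*43^1*59^1* 199^1 = 5788759158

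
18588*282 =5241816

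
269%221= 48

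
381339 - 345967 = 35372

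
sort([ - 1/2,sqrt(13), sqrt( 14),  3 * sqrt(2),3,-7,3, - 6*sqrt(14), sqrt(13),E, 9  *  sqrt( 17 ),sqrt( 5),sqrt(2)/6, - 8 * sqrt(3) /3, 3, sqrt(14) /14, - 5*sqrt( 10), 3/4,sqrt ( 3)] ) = [ - 6*sqrt( 14 ), - 5*sqrt(10 ), - 7,- 8 *sqrt(3 )/3, - 1/2,sqrt(2 )/6,sqrt (14 )/14,3/4,sqrt (3 ),sqrt( 5 ),E, 3, 3,3,sqrt(  13),sqrt( 13 ),sqrt( 14),3*sqrt(2),  9*sqrt ( 17 )]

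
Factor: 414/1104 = 2^ (- 3)*3^1=3/8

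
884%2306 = 884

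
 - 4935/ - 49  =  705/7 = 100.71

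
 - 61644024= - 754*81756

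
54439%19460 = 15519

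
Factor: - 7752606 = -2^1*3^1*163^1 *7927^1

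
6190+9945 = 16135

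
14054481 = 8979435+5075046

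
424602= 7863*54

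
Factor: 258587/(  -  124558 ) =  - 2^ (  -  1 )*7^(-1) * 17^1*31^( - 1)*53^1=- 901/434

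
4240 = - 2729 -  - 6969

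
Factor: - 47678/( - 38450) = 31/25=5^(-2)*31^1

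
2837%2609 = 228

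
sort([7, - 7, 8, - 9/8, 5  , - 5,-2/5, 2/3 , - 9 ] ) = [ - 9,-7 ,  -  5, -9/8, - 2/5,2/3,  5, 7, 8 ]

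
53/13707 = 53/13707 =0.00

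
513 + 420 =933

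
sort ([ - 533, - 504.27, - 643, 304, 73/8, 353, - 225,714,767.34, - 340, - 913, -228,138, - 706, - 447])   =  [-913, - 706,-643, - 533,-504.27, - 447, - 340, - 228, - 225, 73/8,138,304, 353,714, 767.34 ]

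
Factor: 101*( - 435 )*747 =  - 3^3*5^1*29^1*83^1* 101^1 = - 32819445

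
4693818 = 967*4854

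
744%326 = 92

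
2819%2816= 3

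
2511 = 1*2511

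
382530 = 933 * 410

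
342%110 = 12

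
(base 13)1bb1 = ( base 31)4bf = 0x1068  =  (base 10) 4200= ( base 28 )5A0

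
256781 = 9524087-9267306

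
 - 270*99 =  - 26730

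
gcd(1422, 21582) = 18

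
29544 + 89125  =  118669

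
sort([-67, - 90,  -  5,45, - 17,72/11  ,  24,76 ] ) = [ - 90 , - 67,- 17,  -  5, 72/11, 24,  45,76] 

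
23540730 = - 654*( - 35995)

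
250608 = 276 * 908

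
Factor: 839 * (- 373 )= -373^1 * 839^1 = - 312947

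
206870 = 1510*137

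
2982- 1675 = 1307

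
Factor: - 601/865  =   - 5^ (-1 )*173^( - 1)*601^1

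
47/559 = 47/559 =0.08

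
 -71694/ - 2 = 35847  +  0/1 = 35847.00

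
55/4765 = 11/953 = 0.01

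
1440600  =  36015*40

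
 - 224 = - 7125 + 6901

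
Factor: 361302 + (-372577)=- 5^2 * 11^1*41^1=- 11275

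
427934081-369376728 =58557353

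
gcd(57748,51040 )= 4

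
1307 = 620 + 687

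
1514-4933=-3419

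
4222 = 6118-1896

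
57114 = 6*9519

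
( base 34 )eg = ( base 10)492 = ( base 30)gc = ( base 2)111101100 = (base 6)2140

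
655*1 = 655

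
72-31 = 41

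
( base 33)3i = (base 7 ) 225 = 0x75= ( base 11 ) a7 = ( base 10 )117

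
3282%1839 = 1443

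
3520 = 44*80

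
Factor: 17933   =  79^1*227^1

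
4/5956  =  1/1489 = 0.00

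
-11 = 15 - 26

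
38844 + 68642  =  107486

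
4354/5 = 870+4/5= 870.80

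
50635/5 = 10127 = 10127.00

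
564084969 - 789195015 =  - 225110046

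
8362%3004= 2354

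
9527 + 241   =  9768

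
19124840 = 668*28630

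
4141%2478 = 1663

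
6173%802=559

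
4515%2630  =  1885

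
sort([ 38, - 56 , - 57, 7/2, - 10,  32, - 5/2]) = [ - 57, -56, - 10, - 5/2  ,  7/2, 32,38 ]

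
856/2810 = 428/1405 = 0.30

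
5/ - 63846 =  - 1 +63841/63846 = - 0.00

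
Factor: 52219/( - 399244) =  - 79/604  =  - 2^(-2 ) * 79^1*151^ ( - 1) 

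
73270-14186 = 59084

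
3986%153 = 8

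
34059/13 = 2619  +  12/13 = 2619.92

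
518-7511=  - 6993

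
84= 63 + 21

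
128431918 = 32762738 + 95669180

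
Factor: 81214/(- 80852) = - 40607/40426 = -  2^( - 1 )* 7^1*17^( - 1)*29^(-1 )*41^( - 1)*5801^1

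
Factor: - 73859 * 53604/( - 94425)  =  1319712612/31475 = 2^2*3^1 * 5^( - 2 ) * 1259^ ( - 1)*1489^1 *73859^1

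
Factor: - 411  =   - 3^1*137^1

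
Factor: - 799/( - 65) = 5^( - 1)*13^(-1)*17^1*47^1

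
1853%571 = 140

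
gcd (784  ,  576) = 16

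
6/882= 1/147= 0.01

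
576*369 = 212544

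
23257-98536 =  - 75279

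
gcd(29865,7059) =543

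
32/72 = 4/9 = 0.44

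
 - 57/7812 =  - 1+2585/2604= - 0.01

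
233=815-582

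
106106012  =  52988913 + 53117099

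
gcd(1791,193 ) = 1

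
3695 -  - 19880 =23575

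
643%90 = 13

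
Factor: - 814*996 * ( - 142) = 115125648  =  2^4*3^1*11^1*37^1*71^1*83^1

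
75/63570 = 5/4238 = 0.00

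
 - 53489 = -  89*601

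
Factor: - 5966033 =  - 41^1* 145513^1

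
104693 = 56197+48496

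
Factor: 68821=68821^1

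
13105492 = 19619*668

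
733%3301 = 733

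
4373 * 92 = 402316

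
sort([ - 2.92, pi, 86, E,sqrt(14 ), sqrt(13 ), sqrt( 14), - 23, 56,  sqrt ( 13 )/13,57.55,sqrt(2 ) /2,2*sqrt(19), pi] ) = [ - 23, - 2.92, sqrt(13) /13, sqrt( 2)/2,E, pi,  pi,sqrt( 13), sqrt(14), sqrt(14),  2*sqrt(19),56,57.55, 86]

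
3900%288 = 156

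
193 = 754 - 561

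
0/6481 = 0 = 0.00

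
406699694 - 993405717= -586706023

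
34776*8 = 278208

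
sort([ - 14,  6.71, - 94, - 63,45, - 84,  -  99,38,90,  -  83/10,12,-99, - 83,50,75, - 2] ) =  [  -  99,-99 , - 94 ,-84,-83, - 63,-14, - 83/10, - 2,  6.71,12  ,  38 , 45,50,75,90 ] 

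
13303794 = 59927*222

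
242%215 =27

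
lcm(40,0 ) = 0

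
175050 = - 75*(  -  2334) 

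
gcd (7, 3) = 1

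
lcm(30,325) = 1950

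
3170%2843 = 327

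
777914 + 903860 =1681774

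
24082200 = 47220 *510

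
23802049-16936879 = 6865170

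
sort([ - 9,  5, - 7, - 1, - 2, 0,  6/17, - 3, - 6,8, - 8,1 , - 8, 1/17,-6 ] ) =[ - 9,- 8, - 8, - 7, - 6, - 6, - 3, - 2, - 1, 0,  1/17,6/17 , 1,  5, 8]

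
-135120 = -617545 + 482425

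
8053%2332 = 1057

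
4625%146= 99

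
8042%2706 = 2630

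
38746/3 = 12915 + 1/3 = 12915.33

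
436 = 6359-5923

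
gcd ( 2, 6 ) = 2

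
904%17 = 3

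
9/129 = 3/43 = 0.07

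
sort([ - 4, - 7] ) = [ - 7 , - 4]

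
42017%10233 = 1085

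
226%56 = 2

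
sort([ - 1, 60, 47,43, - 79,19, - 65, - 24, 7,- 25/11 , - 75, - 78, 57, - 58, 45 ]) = [- 79, - 78, - 75 , -65, - 58,-24, - 25/11, - 1, 7, 19, 43, 45, 47, 57,60]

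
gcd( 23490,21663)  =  261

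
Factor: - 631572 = -2^2 * 3^1*52631^1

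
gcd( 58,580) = 58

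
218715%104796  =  9123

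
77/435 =77/435 = 0.18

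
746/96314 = 373/48157 = 0.01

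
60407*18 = 1087326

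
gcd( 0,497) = 497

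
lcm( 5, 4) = 20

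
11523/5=11523/5= 2304.60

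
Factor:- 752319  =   - 3^2*83591^1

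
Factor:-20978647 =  - 2063^1*10169^1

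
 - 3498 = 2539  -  6037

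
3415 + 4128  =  7543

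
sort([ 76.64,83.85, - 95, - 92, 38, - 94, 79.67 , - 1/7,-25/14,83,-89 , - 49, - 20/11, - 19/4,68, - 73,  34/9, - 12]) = [ - 95, - 94, - 92,-89, - 73, - 49,  -  12, - 19/4,-20/11, - 25/14,-1/7,34/9, 38, 68 , 76.64,79.67,  83, 83.85]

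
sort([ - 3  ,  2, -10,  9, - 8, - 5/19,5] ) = [ -10 , - 8, - 3, - 5/19,  2 , 5 , 9]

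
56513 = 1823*31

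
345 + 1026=1371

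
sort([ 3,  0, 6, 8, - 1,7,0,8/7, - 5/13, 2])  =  [ - 1, - 5/13, 0, 0,  8/7, 2 , 3, 6, 7,  8]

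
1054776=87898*12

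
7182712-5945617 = 1237095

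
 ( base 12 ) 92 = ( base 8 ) 156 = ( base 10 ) 110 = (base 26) 46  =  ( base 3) 11002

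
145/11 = 145/11 = 13.18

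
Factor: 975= 3^1 * 5^2* 13^1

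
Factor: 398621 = 398621^1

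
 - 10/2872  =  - 5/1436 = - 0.00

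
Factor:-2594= -2^1 * 1297^1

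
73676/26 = 2833 + 9/13 =2833.69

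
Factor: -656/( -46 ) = 2^3*23^(-1 )*41^1 = 328/23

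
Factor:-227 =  - 227^1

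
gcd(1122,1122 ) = 1122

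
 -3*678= - 2034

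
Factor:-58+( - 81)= -139 = -139^1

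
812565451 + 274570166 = 1087135617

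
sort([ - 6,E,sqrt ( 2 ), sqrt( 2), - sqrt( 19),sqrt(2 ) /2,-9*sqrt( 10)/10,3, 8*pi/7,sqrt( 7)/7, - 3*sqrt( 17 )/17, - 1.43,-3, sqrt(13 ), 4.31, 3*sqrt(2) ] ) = [ - 6,  -  sqrt( 19 ), -3, - 9*sqrt( 10)/10 , - 1.43,-3*sqrt (17) /17,sqrt( 7)/7,sqrt(2)/2, sqrt( 2 )  ,  sqrt( 2) , E,3,  8*pi/7,sqrt ( 13),3  *sqrt ( 2),4.31] 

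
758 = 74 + 684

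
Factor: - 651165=-3^1*5^1*43411^1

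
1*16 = 16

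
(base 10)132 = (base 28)4k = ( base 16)84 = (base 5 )1012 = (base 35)3r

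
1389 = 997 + 392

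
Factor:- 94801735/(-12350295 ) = 18960347/2470059 = 3^(-2 )*7^1*19^1*142559^1*274451^(-1 ) 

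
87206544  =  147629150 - 60422606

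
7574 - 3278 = 4296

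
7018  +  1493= 8511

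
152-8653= - 8501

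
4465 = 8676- 4211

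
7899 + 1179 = 9078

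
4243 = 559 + 3684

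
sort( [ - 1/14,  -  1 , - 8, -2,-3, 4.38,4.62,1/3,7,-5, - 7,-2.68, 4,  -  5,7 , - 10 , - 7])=[ - 10, - 8, - 7, - 7, - 5 ,  -  5, - 3,  -  2.68,-2, - 1,-1/14, 1/3,4, 4.38, 4.62,  7,7 ]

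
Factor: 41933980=2^2*5^1*11^1*41^1*4649^1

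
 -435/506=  - 435/506 =- 0.86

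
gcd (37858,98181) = 1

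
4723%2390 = 2333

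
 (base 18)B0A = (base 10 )3574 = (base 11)275A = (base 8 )6766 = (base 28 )4FI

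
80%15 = 5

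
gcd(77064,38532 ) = 38532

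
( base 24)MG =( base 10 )544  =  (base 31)hh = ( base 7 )1405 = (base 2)1000100000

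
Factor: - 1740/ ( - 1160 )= 3/2 = 2^( - 1)*3^1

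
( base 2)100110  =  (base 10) 38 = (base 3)1102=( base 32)16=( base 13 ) 2C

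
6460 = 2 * 3230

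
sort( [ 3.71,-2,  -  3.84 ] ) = [-3.84, - 2 , 3.71] 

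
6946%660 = 346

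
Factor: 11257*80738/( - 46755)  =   - 908867666/46755= -  2^1*3^( - 2)*5^( - 1)*7^1*73^1*79^1*1039^(  -  1)*11257^1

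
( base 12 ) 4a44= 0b10000011010100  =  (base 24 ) ee4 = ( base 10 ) 8404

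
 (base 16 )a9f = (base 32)2kv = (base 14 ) DC3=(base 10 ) 2719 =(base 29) 36m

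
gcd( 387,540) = 9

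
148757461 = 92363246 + 56394215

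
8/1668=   2/417 = 0.00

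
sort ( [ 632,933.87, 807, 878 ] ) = [ 632,807, 878, 933.87] 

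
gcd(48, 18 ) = 6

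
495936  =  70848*7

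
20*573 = 11460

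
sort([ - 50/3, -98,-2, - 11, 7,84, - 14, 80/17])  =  [-98, - 50/3, - 14, - 11 ,-2,80/17,7, 84 ]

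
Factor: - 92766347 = -92766347^1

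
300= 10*30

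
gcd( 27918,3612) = 6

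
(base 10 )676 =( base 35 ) JB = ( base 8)1244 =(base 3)221001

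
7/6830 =7/6830  =  0.00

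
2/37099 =2/37099 = 0.00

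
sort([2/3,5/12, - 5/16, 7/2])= [-5/16, 5/12,2/3,7/2 ]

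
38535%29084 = 9451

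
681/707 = 681/707= 0.96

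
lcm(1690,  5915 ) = 11830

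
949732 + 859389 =1809121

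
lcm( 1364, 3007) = 132308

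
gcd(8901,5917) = 1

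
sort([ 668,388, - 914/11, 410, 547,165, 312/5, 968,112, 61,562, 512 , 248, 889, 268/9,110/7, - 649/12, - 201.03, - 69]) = [ - 201.03, - 914/11, - 69,-649/12,110/7,268/9,61, 312/5, 112,165,248, 388, 410,  512,547,562, 668,889,968 ] 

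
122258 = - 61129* ( -2)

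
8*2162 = 17296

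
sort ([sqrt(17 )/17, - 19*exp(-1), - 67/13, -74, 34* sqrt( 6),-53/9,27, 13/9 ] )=[- 74, - 19*exp(-1),  -  53/9,-67/13 , sqrt(17)/17, 13/9, 27, 34*sqrt (6) ]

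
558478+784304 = 1342782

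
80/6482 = 40/3241 = 0.01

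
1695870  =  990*1713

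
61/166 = 61/166 = 0.37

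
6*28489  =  170934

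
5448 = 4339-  - 1109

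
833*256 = 213248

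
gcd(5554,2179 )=1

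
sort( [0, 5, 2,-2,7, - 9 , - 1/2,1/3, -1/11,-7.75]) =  [ - 9, - 7.75, - 2, - 1/2, - 1/11, 0,1/3,2, 5, 7 ] 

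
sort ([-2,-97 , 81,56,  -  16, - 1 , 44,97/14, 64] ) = [ - 97, - 16, - 2, - 1, 97/14,  44, 56, 64,81 ] 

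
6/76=3/38 = 0.08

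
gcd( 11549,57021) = 1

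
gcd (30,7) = 1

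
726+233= 959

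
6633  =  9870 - 3237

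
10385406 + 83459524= 93844930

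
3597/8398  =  3597/8398 = 0.43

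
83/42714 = 83/42714 = 0.00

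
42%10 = 2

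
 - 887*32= - 28384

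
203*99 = 20097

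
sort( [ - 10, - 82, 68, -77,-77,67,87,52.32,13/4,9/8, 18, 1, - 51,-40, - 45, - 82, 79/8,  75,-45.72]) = [-82, - 82, - 77 ,  -  77 ,  -  51, - 45.72, - 45, - 40,-10,1 , 9/8,13/4,79/8, 18,52.32,67,68,75, 87 ] 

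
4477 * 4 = 17908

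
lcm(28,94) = 1316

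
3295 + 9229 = 12524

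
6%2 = 0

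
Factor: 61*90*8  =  2^4*3^2*5^1*61^1 = 43920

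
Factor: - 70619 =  - 70619^1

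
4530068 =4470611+59457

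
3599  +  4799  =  8398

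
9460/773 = 12 + 184/773  =  12.24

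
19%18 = 1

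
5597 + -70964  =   - 65367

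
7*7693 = 53851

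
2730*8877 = 24234210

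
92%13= 1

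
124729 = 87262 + 37467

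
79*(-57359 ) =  - 4531361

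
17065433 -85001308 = -67935875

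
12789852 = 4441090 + 8348762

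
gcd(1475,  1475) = 1475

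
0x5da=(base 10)1498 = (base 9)2044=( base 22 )322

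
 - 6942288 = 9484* (- 732)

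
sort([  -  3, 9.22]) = [ - 3, 9.22 ]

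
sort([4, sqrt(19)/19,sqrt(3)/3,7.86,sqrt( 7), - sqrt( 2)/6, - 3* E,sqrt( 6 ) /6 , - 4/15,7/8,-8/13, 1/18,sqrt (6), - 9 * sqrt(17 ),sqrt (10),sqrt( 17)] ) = [ - 9*sqrt( 17), - 3*E, -8/13 , - 4/15,-sqrt ( 2) /6,1/18, sqrt( 19 )/19, sqrt( 6)/6,sqrt(3) /3,7/8,sqrt( 6 ),sqrt( 7 ),sqrt( 10 ), 4,sqrt( 17), 7.86 ]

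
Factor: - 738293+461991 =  - 2^1*13^1*10627^1 =-276302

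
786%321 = 144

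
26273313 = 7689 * 3417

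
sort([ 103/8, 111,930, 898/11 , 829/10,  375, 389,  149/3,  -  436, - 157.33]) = [-436, - 157.33, 103/8, 149/3,  898/11 , 829/10, 111, 375, 389,930] 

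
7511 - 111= 7400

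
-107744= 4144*(-26)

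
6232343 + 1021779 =7254122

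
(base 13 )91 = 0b1110110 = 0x76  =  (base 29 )42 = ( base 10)118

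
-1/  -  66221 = 1/66221 = 0.00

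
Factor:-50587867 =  -11^1*89^1*51673^1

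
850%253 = 91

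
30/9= 10/3  =  3.33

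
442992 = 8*55374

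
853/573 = 853/573=1.49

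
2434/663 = 3 +445/663 = 3.67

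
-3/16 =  - 3/16=- 0.19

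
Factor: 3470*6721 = 2^1*5^1*11^1 * 13^1* 47^1*347^1 = 23321870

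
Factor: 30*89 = 2^1*3^1*5^1  *89^1 = 2670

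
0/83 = 0 = 0.00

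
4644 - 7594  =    -  2950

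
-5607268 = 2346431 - 7953699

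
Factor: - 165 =-3^1*5^1*11^1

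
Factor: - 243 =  - 3^5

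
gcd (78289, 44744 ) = 1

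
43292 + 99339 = 142631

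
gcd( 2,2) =2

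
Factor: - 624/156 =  - 2^2 = - 4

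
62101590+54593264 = 116694854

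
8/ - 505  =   - 8/505 = - 0.02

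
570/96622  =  285/48311  =  0.01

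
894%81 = 3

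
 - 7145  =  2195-9340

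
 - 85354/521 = -164+ 90/521 = - 163.83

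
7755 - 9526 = -1771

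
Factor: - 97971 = - 3^1*17^2*113^1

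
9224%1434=620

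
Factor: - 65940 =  - 2^2*3^1 * 5^1*7^1 * 157^1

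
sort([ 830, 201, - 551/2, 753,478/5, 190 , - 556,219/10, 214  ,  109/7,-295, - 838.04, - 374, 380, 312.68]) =[ - 838.04, - 556, - 374,-295, - 551/2, 109/7, 219/10, 478/5,190, 201,214, 312.68, 380  ,  753, 830]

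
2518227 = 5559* 453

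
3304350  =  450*7343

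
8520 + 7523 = 16043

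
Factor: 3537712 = 2^4*127^1*1741^1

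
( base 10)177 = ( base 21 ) 89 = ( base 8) 261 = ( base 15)BC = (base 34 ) 57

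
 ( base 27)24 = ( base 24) 2A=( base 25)28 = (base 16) 3a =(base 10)58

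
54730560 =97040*564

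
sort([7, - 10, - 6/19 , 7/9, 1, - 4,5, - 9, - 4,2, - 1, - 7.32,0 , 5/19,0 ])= [ - 10, - 9, - 7.32, - 4, - 4, - 1, - 6/19,0,  0,5/19,7/9 , 1,2,5,7]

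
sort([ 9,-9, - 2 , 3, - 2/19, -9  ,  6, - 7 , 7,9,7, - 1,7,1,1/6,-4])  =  [ - 9,-9, - 7, - 4, - 2,-1,-2/19 , 1/6, 1,3,6,7,7,7,9,9 ]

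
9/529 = 9/529 = 0.02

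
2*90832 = 181664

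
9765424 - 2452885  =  7312539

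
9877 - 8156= 1721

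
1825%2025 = 1825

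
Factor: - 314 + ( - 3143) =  -3457 = - 3457^1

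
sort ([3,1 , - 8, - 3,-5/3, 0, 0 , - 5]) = [-8, - 5, - 3,-5/3,  0,  0,1,3] 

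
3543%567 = 141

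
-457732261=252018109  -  709750370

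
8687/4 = 2171 + 3/4 = 2171.75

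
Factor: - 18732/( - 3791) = 84/17 = 2^2 *3^1*7^1*17^(-1 ) 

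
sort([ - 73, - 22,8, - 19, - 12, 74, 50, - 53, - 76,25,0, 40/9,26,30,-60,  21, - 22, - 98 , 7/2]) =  [-98, - 76,-73, - 60, - 53 , - 22 , - 22, - 19, -12 , 0,7/2, 40/9,8,  21,25,26,30, 50,74 ]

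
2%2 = 0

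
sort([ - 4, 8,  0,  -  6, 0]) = [ - 6,-4, 0,  0 , 8] 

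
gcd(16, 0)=16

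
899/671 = 899/671 = 1.34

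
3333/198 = 101/6 = 16.83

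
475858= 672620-196762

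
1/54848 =1/54848 = 0.00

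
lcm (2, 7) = 14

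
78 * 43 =3354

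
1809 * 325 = 587925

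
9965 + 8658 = 18623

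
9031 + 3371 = 12402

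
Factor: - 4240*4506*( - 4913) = 2^5 *3^1*5^1*17^3 * 53^1 * 751^1 = 93865026720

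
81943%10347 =9514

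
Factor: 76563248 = 2^4*29^1*157^1*1051^1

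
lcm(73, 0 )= 0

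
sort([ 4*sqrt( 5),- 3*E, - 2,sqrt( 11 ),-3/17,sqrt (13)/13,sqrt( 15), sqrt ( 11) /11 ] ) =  [  -  3*E, - 2,-3/17,sqrt(13) /13 , sqrt(11 )/11,  sqrt( 11), sqrt( 15),4*sqrt ( 5)]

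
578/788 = 289/394 = 0.73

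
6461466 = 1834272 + 4627194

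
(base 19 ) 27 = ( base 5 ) 140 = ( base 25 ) 1K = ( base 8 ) 55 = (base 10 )45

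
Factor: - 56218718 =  - 2^1*28109359^1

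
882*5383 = 4747806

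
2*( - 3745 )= - 7490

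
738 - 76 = 662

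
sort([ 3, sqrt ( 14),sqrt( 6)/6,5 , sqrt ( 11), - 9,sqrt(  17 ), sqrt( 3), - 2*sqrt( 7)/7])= [-9 , - 2*sqrt(7)/7,  sqrt( 6) /6,  sqrt(3 ), 3,sqrt (11) , sqrt( 14) , sqrt( 17),5]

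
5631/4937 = 5631/4937 = 1.14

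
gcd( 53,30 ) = 1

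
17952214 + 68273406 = 86225620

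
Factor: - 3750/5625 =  - 2^1 * 3^( - 1)   =  -2/3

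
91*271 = 24661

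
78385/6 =78385/6 = 13064.17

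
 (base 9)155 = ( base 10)131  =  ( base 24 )5b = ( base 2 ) 10000011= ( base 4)2003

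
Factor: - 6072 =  - 2^3*3^1*11^1 * 23^1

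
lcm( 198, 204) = 6732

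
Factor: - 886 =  - 2^1*443^1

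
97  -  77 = 20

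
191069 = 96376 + 94693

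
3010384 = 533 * 5648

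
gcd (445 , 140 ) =5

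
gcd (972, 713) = 1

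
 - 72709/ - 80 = 908+69/80  =  908.86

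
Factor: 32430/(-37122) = - 235/269 = -  5^1* 47^1*269^(-1)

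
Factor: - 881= - 881^1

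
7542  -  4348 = 3194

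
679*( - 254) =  - 172466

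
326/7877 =326/7877 = 0.04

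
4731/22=4731/22=215.05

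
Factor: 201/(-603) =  - 3^( - 1 ) = - 1/3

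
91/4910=91/4910 = 0.02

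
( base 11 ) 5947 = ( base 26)BDL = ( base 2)1111001110011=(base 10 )7795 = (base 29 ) 97N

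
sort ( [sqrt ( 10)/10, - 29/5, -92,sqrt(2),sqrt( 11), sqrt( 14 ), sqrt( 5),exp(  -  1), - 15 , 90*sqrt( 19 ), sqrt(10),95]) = [ - 92, - 15, - 29/5, sqrt (10 ) /10, exp(  -  1 ), sqrt( 2), sqrt(5 ),sqrt( 10), sqrt( 11 ), sqrt( 14),95, 90*sqrt( 19) ] 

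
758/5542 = 379/2771 = 0.14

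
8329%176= 57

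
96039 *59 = 5666301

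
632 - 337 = 295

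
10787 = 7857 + 2930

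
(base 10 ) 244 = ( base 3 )100001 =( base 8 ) 364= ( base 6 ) 1044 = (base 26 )9A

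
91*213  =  19383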